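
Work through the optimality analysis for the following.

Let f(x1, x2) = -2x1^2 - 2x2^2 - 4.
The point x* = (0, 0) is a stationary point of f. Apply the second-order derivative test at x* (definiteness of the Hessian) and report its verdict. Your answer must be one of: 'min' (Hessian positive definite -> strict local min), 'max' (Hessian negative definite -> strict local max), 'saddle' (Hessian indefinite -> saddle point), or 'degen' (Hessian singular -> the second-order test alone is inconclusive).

Compute the Hessian H = grad^2 f:
  H = [[-4, 0], [0, -4]]
Verify stationarity: grad f(x*) = H x* + g = (0, 0).
Eigenvalues of H: -4, -4.
Both eigenvalues < 0, so H is negative definite -> x* is a strict local max.

max


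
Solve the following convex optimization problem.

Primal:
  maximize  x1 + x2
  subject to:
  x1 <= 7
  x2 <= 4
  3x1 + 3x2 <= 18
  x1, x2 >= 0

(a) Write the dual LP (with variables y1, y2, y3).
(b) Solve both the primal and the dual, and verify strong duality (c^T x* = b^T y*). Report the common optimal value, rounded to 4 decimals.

The standard primal-dual pair for 'max c^T x s.t. A x <= b, x >= 0' is:
  Dual:  min b^T y  s.t.  A^T y >= c,  y >= 0.

So the dual LP is:
  minimize  7y1 + 4y2 + 18y3
  subject to:
    y1 + 3y3 >= 1
    y2 + 3y3 >= 1
    y1, y2, y3 >= 0

Solving the primal: x* = (6, 0).
  primal value c^T x* = 6.
Solving the dual: y* = (0, 0, 0.3333).
  dual value b^T y* = 6.
Strong duality: c^T x* = b^T y*. Confirmed.

6


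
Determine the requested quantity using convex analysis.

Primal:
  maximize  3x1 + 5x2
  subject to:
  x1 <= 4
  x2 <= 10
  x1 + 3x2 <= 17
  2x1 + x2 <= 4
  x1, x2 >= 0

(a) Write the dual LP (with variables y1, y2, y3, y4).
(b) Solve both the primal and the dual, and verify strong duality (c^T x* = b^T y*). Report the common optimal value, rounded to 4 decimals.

The standard primal-dual pair for 'max c^T x s.t. A x <= b, x >= 0' is:
  Dual:  min b^T y  s.t.  A^T y >= c,  y >= 0.

So the dual LP is:
  minimize  4y1 + 10y2 + 17y3 + 4y4
  subject to:
    y1 + y3 + 2y4 >= 3
    y2 + 3y3 + y4 >= 5
    y1, y2, y3, y4 >= 0

Solving the primal: x* = (0, 4).
  primal value c^T x* = 20.
Solving the dual: y* = (0, 0, 0, 5).
  dual value b^T y* = 20.
Strong duality: c^T x* = b^T y*. Confirmed.

20


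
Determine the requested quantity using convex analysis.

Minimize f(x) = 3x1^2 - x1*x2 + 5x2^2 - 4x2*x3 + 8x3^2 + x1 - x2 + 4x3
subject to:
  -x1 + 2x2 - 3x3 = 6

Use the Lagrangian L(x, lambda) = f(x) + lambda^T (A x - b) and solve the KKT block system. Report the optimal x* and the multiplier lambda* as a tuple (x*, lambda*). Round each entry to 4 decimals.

Form the Lagrangian:
  L(x, lambda) = (1/2) x^T Q x + c^T x + lambda^T (A x - b)
Stationarity (grad_x L = 0): Q x + c + A^T lambda = 0.
Primal feasibility: A x = b.

This gives the KKT block system:
  [ Q   A^T ] [ x     ]   [-c ]
  [ A    0  ] [ lambda ] = [ b ]

Solving the linear system:
  x*      = (-1.0356, 0.7073, -1.1833)
  lambda* = (-5.9207)
  f(x*)   = 14.5239

x* = (-1.0356, 0.7073, -1.1833), lambda* = (-5.9207)


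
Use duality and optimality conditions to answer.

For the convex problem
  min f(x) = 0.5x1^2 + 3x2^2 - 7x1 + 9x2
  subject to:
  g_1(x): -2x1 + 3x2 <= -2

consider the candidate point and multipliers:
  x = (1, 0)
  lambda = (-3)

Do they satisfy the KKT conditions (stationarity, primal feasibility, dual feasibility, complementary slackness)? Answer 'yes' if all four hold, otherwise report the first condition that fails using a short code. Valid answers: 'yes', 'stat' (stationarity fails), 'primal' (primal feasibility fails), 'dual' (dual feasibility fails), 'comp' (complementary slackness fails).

Gradient of f: grad f(x) = Q x + c = (-6, 9)
Constraint values g_i(x) = a_i^T x - b_i:
  g_1((1, 0)) = 0
Stationarity residual: grad f(x) + sum_i lambda_i a_i = (0, 0)
  -> stationarity OK
Primal feasibility (all g_i <= 0): OK
Dual feasibility (all lambda_i >= 0): FAILS
Complementary slackness (lambda_i * g_i(x) = 0 for all i): OK

Verdict: the first failing condition is dual_feasibility -> dual.

dual


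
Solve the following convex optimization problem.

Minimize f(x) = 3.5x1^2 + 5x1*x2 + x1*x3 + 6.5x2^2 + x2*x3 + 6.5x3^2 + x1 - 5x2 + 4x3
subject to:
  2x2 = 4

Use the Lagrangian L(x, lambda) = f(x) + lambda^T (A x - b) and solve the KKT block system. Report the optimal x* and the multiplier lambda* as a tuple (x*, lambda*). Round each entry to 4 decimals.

Form the Lagrangian:
  L(x, lambda) = (1/2) x^T Q x + c^T x + lambda^T (A x - b)
Stationarity (grad_x L = 0): Q x + c + A^T lambda = 0.
Primal feasibility: A x = b.

This gives the KKT block system:
  [ Q   A^T ] [ x     ]   [-c ]
  [ A    0  ] [ lambda ] = [ b ]

Solving the linear system:
  x*      = (-1.5222, 2, -0.3444)
  lambda* = (-6.5222)
  f(x*)   = 6.5944

x* = (-1.5222, 2, -0.3444), lambda* = (-6.5222)


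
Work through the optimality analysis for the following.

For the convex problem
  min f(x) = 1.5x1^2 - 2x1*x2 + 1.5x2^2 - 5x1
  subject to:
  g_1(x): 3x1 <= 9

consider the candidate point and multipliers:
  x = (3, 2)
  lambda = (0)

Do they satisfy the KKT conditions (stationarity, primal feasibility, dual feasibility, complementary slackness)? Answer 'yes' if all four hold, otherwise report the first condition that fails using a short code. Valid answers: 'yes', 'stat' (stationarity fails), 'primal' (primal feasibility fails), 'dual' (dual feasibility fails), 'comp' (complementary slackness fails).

Gradient of f: grad f(x) = Q x + c = (0, 0)
Constraint values g_i(x) = a_i^T x - b_i:
  g_1((3, 2)) = 0
Stationarity residual: grad f(x) + sum_i lambda_i a_i = (0, 0)
  -> stationarity OK
Primal feasibility (all g_i <= 0): OK
Dual feasibility (all lambda_i >= 0): OK
Complementary slackness (lambda_i * g_i(x) = 0 for all i): OK

Verdict: yes, KKT holds.

yes


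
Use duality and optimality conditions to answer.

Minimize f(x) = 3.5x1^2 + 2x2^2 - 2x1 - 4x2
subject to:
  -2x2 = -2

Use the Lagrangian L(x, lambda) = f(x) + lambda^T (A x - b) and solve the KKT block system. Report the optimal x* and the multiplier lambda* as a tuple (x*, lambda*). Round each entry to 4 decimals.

Form the Lagrangian:
  L(x, lambda) = (1/2) x^T Q x + c^T x + lambda^T (A x - b)
Stationarity (grad_x L = 0): Q x + c + A^T lambda = 0.
Primal feasibility: A x = b.

This gives the KKT block system:
  [ Q   A^T ] [ x     ]   [-c ]
  [ A    0  ] [ lambda ] = [ b ]

Solving the linear system:
  x*      = (0.2857, 1)
  lambda* = (0)
  f(x*)   = -2.2857

x* = (0.2857, 1), lambda* = (0)


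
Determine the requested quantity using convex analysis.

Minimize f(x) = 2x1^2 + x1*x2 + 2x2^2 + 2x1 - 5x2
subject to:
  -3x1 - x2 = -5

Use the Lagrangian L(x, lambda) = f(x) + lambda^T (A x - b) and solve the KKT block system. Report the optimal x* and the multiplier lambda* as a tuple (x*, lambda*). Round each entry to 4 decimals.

Form the Lagrangian:
  L(x, lambda) = (1/2) x^T Q x + c^T x + lambda^T (A x - b)
Stationarity (grad_x L = 0): Q x + c + A^T lambda = 0.
Primal feasibility: A x = b.

This gives the KKT block system:
  [ Q   A^T ] [ x     ]   [-c ]
  [ A    0  ] [ lambda ] = [ b ]

Solving the linear system:
  x*      = (1.1176, 1.6471)
  lambda* = (2.7059)
  f(x*)   = 3.7647

x* = (1.1176, 1.6471), lambda* = (2.7059)


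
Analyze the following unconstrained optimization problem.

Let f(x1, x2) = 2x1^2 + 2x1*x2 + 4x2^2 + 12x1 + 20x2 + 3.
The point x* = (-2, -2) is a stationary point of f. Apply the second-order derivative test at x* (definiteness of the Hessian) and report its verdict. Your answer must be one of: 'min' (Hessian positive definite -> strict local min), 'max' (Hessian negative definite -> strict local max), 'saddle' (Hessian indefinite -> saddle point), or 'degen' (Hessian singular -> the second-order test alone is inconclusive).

Compute the Hessian H = grad^2 f:
  H = [[4, 2], [2, 8]]
Verify stationarity: grad f(x*) = H x* + g = (0, 0).
Eigenvalues of H: 3.1716, 8.8284.
Both eigenvalues > 0, so H is positive definite -> x* is a strict local min.

min


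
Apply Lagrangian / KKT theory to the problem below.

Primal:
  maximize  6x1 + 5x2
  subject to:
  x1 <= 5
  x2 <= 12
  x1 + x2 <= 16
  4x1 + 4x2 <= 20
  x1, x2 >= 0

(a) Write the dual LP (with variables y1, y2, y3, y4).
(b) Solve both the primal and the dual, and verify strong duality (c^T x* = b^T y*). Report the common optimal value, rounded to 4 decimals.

The standard primal-dual pair for 'max c^T x s.t. A x <= b, x >= 0' is:
  Dual:  min b^T y  s.t.  A^T y >= c,  y >= 0.

So the dual LP is:
  minimize  5y1 + 12y2 + 16y3 + 20y4
  subject to:
    y1 + y3 + 4y4 >= 6
    y2 + y3 + 4y4 >= 5
    y1, y2, y3, y4 >= 0

Solving the primal: x* = (5, 0).
  primal value c^T x* = 30.
Solving the dual: y* = (1, 0, 0, 1.25).
  dual value b^T y* = 30.
Strong duality: c^T x* = b^T y*. Confirmed.

30


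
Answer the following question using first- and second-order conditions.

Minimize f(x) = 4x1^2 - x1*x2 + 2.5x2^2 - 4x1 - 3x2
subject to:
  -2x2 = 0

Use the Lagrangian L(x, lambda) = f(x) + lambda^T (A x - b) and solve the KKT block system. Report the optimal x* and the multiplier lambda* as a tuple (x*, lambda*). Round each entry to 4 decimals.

Form the Lagrangian:
  L(x, lambda) = (1/2) x^T Q x + c^T x + lambda^T (A x - b)
Stationarity (grad_x L = 0): Q x + c + A^T lambda = 0.
Primal feasibility: A x = b.

This gives the KKT block system:
  [ Q   A^T ] [ x     ]   [-c ]
  [ A    0  ] [ lambda ] = [ b ]

Solving the linear system:
  x*      = (0.5, 0)
  lambda* = (-1.75)
  f(x*)   = -1

x* = (0.5, 0), lambda* = (-1.75)


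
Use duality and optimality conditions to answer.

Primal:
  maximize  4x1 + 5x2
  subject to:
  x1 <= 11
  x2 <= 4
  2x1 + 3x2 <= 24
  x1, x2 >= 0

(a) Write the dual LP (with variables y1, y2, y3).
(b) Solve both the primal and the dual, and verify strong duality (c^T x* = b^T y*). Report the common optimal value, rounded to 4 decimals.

The standard primal-dual pair for 'max c^T x s.t. A x <= b, x >= 0' is:
  Dual:  min b^T y  s.t.  A^T y >= c,  y >= 0.

So the dual LP is:
  minimize  11y1 + 4y2 + 24y3
  subject to:
    y1 + 2y3 >= 4
    y2 + 3y3 >= 5
    y1, y2, y3 >= 0

Solving the primal: x* = (11, 0.6667).
  primal value c^T x* = 47.3333.
Solving the dual: y* = (0.6667, 0, 1.6667).
  dual value b^T y* = 47.3333.
Strong duality: c^T x* = b^T y*. Confirmed.

47.3333


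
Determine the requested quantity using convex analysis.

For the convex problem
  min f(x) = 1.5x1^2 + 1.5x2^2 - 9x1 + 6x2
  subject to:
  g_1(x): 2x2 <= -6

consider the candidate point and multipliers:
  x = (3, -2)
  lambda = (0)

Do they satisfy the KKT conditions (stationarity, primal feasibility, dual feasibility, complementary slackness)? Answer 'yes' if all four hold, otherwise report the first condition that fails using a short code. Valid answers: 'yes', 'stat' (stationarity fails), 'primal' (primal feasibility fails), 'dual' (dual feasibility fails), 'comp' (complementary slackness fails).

Gradient of f: grad f(x) = Q x + c = (0, 0)
Constraint values g_i(x) = a_i^T x - b_i:
  g_1((3, -2)) = 2
Stationarity residual: grad f(x) + sum_i lambda_i a_i = (0, 0)
  -> stationarity OK
Primal feasibility (all g_i <= 0): FAILS
Dual feasibility (all lambda_i >= 0): OK
Complementary slackness (lambda_i * g_i(x) = 0 for all i): OK

Verdict: the first failing condition is primal_feasibility -> primal.

primal


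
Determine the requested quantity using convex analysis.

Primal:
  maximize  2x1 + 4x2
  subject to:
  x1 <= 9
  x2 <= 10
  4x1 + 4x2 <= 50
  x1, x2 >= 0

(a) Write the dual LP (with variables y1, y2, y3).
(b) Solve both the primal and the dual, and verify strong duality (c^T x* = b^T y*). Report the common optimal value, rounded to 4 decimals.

The standard primal-dual pair for 'max c^T x s.t. A x <= b, x >= 0' is:
  Dual:  min b^T y  s.t.  A^T y >= c,  y >= 0.

So the dual LP is:
  minimize  9y1 + 10y2 + 50y3
  subject to:
    y1 + 4y3 >= 2
    y2 + 4y3 >= 4
    y1, y2, y3 >= 0

Solving the primal: x* = (2.5, 10).
  primal value c^T x* = 45.
Solving the dual: y* = (0, 2, 0.5).
  dual value b^T y* = 45.
Strong duality: c^T x* = b^T y*. Confirmed.

45


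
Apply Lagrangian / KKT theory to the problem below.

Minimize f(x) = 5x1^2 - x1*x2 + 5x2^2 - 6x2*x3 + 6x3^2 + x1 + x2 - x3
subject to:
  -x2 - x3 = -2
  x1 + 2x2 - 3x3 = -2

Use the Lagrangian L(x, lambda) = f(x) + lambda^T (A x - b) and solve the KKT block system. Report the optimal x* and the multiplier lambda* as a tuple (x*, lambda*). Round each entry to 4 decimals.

Form the Lagrangian:
  L(x, lambda) = (1/2) x^T Q x + c^T x + lambda^T (A x - b)
Stationarity (grad_x L = 0): Q x + c + A^T lambda = 0.
Primal feasibility: A x = b.

This gives the KKT block system:
  [ Q   A^T ] [ x     ]   [-c ]
  [ A    0  ] [ lambda ] = [ b ]

Solving the linear system:
  x*      = (-0.1327, 0.8265, 1.1735)
  lambda* = (4.6633, 1.1531)
  f(x*)   = 5.5765

x* = (-0.1327, 0.8265, 1.1735), lambda* = (4.6633, 1.1531)


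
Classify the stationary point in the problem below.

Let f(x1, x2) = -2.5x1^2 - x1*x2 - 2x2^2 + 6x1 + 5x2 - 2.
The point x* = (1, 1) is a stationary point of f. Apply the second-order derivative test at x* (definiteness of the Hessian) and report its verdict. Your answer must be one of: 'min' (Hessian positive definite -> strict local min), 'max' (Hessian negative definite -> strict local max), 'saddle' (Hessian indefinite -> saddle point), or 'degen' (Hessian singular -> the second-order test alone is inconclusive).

Compute the Hessian H = grad^2 f:
  H = [[-5, -1], [-1, -4]]
Verify stationarity: grad f(x*) = H x* + g = (0, 0).
Eigenvalues of H: -5.618, -3.382.
Both eigenvalues < 0, so H is negative definite -> x* is a strict local max.

max


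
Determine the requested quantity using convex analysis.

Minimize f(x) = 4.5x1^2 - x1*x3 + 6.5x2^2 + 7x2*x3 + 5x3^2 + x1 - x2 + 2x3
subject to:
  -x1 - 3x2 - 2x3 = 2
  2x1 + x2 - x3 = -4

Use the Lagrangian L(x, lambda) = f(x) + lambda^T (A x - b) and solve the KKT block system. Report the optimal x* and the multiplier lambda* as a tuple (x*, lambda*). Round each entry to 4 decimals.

Form the Lagrangian:
  L(x, lambda) = (1/2) x^T Q x + c^T x + lambda^T (A x - b)
Stationarity (grad_x L = 0): Q x + c + A^T lambda = 0.
Primal feasibility: A x = b.

This gives the KKT block system:
  [ Q   A^T ] [ x     ]   [-c ]
  [ A    0  ] [ lambda ] = [ b ]

Solving the linear system:
  x*      = (-1.25, -0.75, 0.75)
  lambda* = (0, 5.5)
  f(x*)   = 11.5

x* = (-1.25, -0.75, 0.75), lambda* = (0, 5.5)


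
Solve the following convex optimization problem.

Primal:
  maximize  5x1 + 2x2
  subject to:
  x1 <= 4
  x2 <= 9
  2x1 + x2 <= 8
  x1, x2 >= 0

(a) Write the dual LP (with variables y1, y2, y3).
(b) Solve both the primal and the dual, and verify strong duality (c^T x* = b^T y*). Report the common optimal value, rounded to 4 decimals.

The standard primal-dual pair for 'max c^T x s.t. A x <= b, x >= 0' is:
  Dual:  min b^T y  s.t.  A^T y >= c,  y >= 0.

So the dual LP is:
  minimize  4y1 + 9y2 + 8y3
  subject to:
    y1 + 2y3 >= 5
    y2 + y3 >= 2
    y1, y2, y3 >= 0

Solving the primal: x* = (4, 0).
  primal value c^T x* = 20.
Solving the dual: y* = (1, 0, 2).
  dual value b^T y* = 20.
Strong duality: c^T x* = b^T y*. Confirmed.

20


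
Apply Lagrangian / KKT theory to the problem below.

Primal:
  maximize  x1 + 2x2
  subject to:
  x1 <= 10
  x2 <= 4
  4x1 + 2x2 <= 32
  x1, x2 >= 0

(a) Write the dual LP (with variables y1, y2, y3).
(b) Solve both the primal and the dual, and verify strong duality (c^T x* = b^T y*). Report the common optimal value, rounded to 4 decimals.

The standard primal-dual pair for 'max c^T x s.t. A x <= b, x >= 0' is:
  Dual:  min b^T y  s.t.  A^T y >= c,  y >= 0.

So the dual LP is:
  minimize  10y1 + 4y2 + 32y3
  subject to:
    y1 + 4y3 >= 1
    y2 + 2y3 >= 2
    y1, y2, y3 >= 0

Solving the primal: x* = (6, 4).
  primal value c^T x* = 14.
Solving the dual: y* = (0, 1.5, 0.25).
  dual value b^T y* = 14.
Strong duality: c^T x* = b^T y*. Confirmed.

14


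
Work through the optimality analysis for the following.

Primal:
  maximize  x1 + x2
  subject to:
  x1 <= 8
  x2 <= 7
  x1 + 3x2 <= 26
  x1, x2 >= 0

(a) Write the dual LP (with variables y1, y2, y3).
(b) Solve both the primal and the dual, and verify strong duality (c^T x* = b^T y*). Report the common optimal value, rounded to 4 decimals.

The standard primal-dual pair for 'max c^T x s.t. A x <= b, x >= 0' is:
  Dual:  min b^T y  s.t.  A^T y >= c,  y >= 0.

So the dual LP is:
  minimize  8y1 + 7y2 + 26y3
  subject to:
    y1 + y3 >= 1
    y2 + 3y3 >= 1
    y1, y2, y3 >= 0

Solving the primal: x* = (8, 6).
  primal value c^T x* = 14.
Solving the dual: y* = (0.6667, 0, 0.3333).
  dual value b^T y* = 14.
Strong duality: c^T x* = b^T y*. Confirmed.

14


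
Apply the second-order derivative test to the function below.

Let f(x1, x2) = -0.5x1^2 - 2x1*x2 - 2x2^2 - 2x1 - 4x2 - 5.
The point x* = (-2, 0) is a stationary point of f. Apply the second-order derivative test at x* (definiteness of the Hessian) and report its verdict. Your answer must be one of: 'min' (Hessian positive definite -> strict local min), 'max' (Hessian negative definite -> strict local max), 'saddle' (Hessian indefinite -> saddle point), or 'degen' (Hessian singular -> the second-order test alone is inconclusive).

Compute the Hessian H = grad^2 f:
  H = [[-1, -2], [-2, -4]]
Verify stationarity: grad f(x*) = H x* + g = (0, 0).
Eigenvalues of H: -5, 0.
H has a zero eigenvalue (singular; negative semidefinite but not definite), so H is neither positive definite, negative definite, nor indefinite. The second-order test alone is inconclusive -> degen.
(Indeed, f is constant along the null direction of H through x*, so x* is not a strict local extremum.)

degen


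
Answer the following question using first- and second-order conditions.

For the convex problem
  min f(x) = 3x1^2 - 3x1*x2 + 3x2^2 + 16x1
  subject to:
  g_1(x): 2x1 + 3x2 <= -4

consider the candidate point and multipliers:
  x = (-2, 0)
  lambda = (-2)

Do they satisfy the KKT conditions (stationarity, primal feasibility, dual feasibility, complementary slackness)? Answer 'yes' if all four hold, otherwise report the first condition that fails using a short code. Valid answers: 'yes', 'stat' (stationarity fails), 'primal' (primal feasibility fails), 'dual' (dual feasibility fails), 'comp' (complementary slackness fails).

Gradient of f: grad f(x) = Q x + c = (4, 6)
Constraint values g_i(x) = a_i^T x - b_i:
  g_1((-2, 0)) = 0
Stationarity residual: grad f(x) + sum_i lambda_i a_i = (0, 0)
  -> stationarity OK
Primal feasibility (all g_i <= 0): OK
Dual feasibility (all lambda_i >= 0): FAILS
Complementary slackness (lambda_i * g_i(x) = 0 for all i): OK

Verdict: the first failing condition is dual_feasibility -> dual.

dual


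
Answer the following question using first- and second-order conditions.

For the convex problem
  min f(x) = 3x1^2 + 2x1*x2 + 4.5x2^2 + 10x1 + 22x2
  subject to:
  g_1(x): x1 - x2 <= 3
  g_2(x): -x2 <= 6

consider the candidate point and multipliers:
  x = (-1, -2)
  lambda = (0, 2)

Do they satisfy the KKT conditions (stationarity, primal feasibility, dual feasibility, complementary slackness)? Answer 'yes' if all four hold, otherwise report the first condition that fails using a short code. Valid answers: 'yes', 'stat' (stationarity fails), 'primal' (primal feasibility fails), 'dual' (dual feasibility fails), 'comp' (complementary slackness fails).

Gradient of f: grad f(x) = Q x + c = (0, 2)
Constraint values g_i(x) = a_i^T x - b_i:
  g_1((-1, -2)) = -2
  g_2((-1, -2)) = -4
Stationarity residual: grad f(x) + sum_i lambda_i a_i = (0, 0)
  -> stationarity OK
Primal feasibility (all g_i <= 0): OK
Dual feasibility (all lambda_i >= 0): OK
Complementary slackness (lambda_i * g_i(x) = 0 for all i): FAILS

Verdict: the first failing condition is complementary_slackness -> comp.

comp


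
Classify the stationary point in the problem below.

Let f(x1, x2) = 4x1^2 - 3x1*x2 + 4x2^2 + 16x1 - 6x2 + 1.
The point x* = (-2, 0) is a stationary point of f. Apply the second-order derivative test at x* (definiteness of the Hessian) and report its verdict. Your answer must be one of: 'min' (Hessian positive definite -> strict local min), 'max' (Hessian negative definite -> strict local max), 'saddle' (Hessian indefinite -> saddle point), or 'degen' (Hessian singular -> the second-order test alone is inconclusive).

Compute the Hessian H = grad^2 f:
  H = [[8, -3], [-3, 8]]
Verify stationarity: grad f(x*) = H x* + g = (0, 0).
Eigenvalues of H: 5, 11.
Both eigenvalues > 0, so H is positive definite -> x* is a strict local min.

min


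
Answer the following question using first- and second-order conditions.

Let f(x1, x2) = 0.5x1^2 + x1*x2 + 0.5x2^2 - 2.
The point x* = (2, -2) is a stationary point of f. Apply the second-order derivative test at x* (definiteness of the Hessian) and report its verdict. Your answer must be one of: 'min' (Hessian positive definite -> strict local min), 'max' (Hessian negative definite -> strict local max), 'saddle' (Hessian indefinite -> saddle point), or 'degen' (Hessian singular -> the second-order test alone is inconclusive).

Compute the Hessian H = grad^2 f:
  H = [[1, 1], [1, 1]]
Verify stationarity: grad f(x*) = H x* + g = (0, 0).
Eigenvalues of H: 0, 2.
H has a zero eigenvalue (singular; positive semidefinite but not definite), so H is neither positive definite, negative definite, nor indefinite. The second-order test alone is inconclusive -> degen.
(Indeed, f is constant along the null direction of H through x*, so x* is not a strict local extremum.)

degen


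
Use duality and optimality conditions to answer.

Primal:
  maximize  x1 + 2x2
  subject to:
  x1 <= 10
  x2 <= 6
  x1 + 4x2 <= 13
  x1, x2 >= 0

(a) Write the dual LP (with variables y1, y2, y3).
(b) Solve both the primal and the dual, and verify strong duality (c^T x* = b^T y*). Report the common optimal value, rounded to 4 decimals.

The standard primal-dual pair for 'max c^T x s.t. A x <= b, x >= 0' is:
  Dual:  min b^T y  s.t.  A^T y >= c,  y >= 0.

So the dual LP is:
  minimize  10y1 + 6y2 + 13y3
  subject to:
    y1 + y3 >= 1
    y2 + 4y3 >= 2
    y1, y2, y3 >= 0

Solving the primal: x* = (10, 0.75).
  primal value c^T x* = 11.5.
Solving the dual: y* = (0.5, 0, 0.5).
  dual value b^T y* = 11.5.
Strong duality: c^T x* = b^T y*. Confirmed.

11.5


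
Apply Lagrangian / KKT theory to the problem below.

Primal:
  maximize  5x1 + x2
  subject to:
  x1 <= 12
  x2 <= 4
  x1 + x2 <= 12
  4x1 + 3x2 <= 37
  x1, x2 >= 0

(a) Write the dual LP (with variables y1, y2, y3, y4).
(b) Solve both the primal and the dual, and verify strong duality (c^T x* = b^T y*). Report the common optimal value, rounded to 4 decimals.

The standard primal-dual pair for 'max c^T x s.t. A x <= b, x >= 0' is:
  Dual:  min b^T y  s.t.  A^T y >= c,  y >= 0.

So the dual LP is:
  minimize  12y1 + 4y2 + 12y3 + 37y4
  subject to:
    y1 + y3 + 4y4 >= 5
    y2 + y3 + 3y4 >= 1
    y1, y2, y3, y4 >= 0

Solving the primal: x* = (9.25, 0).
  primal value c^T x* = 46.25.
Solving the dual: y* = (0, 0, 0, 1.25).
  dual value b^T y* = 46.25.
Strong duality: c^T x* = b^T y*. Confirmed.

46.25


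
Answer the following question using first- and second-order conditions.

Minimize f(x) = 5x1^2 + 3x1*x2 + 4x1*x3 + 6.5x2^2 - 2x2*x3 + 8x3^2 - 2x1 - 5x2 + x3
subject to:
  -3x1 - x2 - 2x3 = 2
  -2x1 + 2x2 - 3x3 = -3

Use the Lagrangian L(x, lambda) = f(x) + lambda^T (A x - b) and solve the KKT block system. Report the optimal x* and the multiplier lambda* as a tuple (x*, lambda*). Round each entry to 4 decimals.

Form the Lagrangian:
  L(x, lambda) = (1/2) x^T Q x + c^T x + lambda^T (A x - b)
Stationarity (grad_x L = 0): Q x + c + A^T lambda = 0.
Primal feasibility: A x = b.

This gives the KKT block system:
  [ Q   A^T ] [ x     ]   [-c ]
  [ A    0  ] [ lambda ] = [ b ]

Solving the linear system:
  x*      = (-0.4378, -1.4016, 0.3575)
  lambda* = (-8.6004, 8.3242)
  f(x*)   = 25.2071

x* = (-0.4378, -1.4016, 0.3575), lambda* = (-8.6004, 8.3242)


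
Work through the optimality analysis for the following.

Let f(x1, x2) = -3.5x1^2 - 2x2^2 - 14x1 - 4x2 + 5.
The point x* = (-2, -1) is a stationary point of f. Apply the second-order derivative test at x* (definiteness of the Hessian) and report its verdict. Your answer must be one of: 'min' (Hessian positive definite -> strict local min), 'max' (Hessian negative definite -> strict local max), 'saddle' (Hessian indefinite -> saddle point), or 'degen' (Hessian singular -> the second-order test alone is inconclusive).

Compute the Hessian H = grad^2 f:
  H = [[-7, 0], [0, -4]]
Verify stationarity: grad f(x*) = H x* + g = (0, 0).
Eigenvalues of H: -7, -4.
Both eigenvalues < 0, so H is negative definite -> x* is a strict local max.

max


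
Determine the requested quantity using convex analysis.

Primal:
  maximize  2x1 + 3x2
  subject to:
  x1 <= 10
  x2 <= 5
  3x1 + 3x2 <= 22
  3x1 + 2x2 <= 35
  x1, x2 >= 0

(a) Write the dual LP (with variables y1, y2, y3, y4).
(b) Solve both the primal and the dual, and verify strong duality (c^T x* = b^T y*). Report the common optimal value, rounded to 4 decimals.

The standard primal-dual pair for 'max c^T x s.t. A x <= b, x >= 0' is:
  Dual:  min b^T y  s.t.  A^T y >= c,  y >= 0.

So the dual LP is:
  minimize  10y1 + 5y2 + 22y3 + 35y4
  subject to:
    y1 + 3y3 + 3y4 >= 2
    y2 + 3y3 + 2y4 >= 3
    y1, y2, y3, y4 >= 0

Solving the primal: x* = (2.3333, 5).
  primal value c^T x* = 19.6667.
Solving the dual: y* = (0, 1, 0.6667, 0).
  dual value b^T y* = 19.6667.
Strong duality: c^T x* = b^T y*. Confirmed.

19.6667


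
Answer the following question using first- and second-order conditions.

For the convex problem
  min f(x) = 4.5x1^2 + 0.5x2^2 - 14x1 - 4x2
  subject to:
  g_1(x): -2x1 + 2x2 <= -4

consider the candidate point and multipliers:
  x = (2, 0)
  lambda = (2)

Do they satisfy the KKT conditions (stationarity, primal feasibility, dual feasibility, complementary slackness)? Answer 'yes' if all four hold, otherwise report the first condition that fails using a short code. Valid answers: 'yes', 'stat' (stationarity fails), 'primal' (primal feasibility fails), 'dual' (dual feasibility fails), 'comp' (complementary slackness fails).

Gradient of f: grad f(x) = Q x + c = (4, -4)
Constraint values g_i(x) = a_i^T x - b_i:
  g_1((2, 0)) = 0
Stationarity residual: grad f(x) + sum_i lambda_i a_i = (0, 0)
  -> stationarity OK
Primal feasibility (all g_i <= 0): OK
Dual feasibility (all lambda_i >= 0): OK
Complementary slackness (lambda_i * g_i(x) = 0 for all i): OK

Verdict: yes, KKT holds.

yes


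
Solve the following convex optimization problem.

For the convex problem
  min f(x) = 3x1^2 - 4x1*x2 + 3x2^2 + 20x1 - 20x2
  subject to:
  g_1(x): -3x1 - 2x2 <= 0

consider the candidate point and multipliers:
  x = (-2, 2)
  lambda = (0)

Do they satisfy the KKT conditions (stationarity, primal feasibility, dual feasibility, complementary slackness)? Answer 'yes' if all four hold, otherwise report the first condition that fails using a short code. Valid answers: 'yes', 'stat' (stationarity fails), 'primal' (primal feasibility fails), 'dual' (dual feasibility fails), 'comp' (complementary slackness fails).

Gradient of f: grad f(x) = Q x + c = (0, 0)
Constraint values g_i(x) = a_i^T x - b_i:
  g_1((-2, 2)) = 2
Stationarity residual: grad f(x) + sum_i lambda_i a_i = (0, 0)
  -> stationarity OK
Primal feasibility (all g_i <= 0): FAILS
Dual feasibility (all lambda_i >= 0): OK
Complementary slackness (lambda_i * g_i(x) = 0 for all i): OK

Verdict: the first failing condition is primal_feasibility -> primal.

primal


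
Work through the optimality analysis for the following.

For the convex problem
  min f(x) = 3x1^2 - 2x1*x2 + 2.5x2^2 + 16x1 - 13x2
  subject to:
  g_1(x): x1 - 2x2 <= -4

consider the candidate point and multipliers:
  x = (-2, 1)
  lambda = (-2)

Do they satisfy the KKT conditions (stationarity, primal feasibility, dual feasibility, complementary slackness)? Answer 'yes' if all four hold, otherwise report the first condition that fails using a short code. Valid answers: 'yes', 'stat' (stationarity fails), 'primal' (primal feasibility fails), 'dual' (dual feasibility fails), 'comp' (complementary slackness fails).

Gradient of f: grad f(x) = Q x + c = (2, -4)
Constraint values g_i(x) = a_i^T x - b_i:
  g_1((-2, 1)) = 0
Stationarity residual: grad f(x) + sum_i lambda_i a_i = (0, 0)
  -> stationarity OK
Primal feasibility (all g_i <= 0): OK
Dual feasibility (all lambda_i >= 0): FAILS
Complementary slackness (lambda_i * g_i(x) = 0 for all i): OK

Verdict: the first failing condition is dual_feasibility -> dual.

dual


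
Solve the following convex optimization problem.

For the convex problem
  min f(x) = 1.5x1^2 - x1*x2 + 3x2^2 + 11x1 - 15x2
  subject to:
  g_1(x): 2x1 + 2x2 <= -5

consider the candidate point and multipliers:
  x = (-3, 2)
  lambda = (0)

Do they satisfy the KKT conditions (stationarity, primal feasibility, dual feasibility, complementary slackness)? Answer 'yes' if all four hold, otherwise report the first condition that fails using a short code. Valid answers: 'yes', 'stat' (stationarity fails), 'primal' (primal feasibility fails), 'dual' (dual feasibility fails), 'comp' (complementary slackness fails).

Gradient of f: grad f(x) = Q x + c = (0, 0)
Constraint values g_i(x) = a_i^T x - b_i:
  g_1((-3, 2)) = 3
Stationarity residual: grad f(x) + sum_i lambda_i a_i = (0, 0)
  -> stationarity OK
Primal feasibility (all g_i <= 0): FAILS
Dual feasibility (all lambda_i >= 0): OK
Complementary slackness (lambda_i * g_i(x) = 0 for all i): OK

Verdict: the first failing condition is primal_feasibility -> primal.

primal


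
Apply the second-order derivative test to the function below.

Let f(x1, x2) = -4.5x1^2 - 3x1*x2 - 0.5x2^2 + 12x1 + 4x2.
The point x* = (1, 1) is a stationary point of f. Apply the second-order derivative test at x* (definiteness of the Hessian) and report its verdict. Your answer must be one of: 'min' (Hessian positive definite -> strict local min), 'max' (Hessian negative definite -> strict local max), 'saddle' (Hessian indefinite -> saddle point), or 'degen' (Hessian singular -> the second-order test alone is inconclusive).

Compute the Hessian H = grad^2 f:
  H = [[-9, -3], [-3, -1]]
Verify stationarity: grad f(x*) = H x* + g = (0, 0).
Eigenvalues of H: -10, 0.
H has a zero eigenvalue (singular; negative semidefinite but not definite), so H is neither positive definite, negative definite, nor indefinite. The second-order test alone is inconclusive -> degen.
(Indeed, f is constant along the null direction of H through x*, so x* is not a strict local extremum.)

degen


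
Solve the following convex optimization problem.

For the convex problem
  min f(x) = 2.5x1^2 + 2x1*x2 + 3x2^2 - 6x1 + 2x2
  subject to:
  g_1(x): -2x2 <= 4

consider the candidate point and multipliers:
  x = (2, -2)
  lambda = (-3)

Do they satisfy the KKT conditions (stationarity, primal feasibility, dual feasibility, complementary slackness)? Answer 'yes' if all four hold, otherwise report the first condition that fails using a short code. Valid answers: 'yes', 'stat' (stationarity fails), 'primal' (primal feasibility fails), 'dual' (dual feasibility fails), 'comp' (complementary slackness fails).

Gradient of f: grad f(x) = Q x + c = (0, -6)
Constraint values g_i(x) = a_i^T x - b_i:
  g_1((2, -2)) = 0
Stationarity residual: grad f(x) + sum_i lambda_i a_i = (0, 0)
  -> stationarity OK
Primal feasibility (all g_i <= 0): OK
Dual feasibility (all lambda_i >= 0): FAILS
Complementary slackness (lambda_i * g_i(x) = 0 for all i): OK

Verdict: the first failing condition is dual_feasibility -> dual.

dual


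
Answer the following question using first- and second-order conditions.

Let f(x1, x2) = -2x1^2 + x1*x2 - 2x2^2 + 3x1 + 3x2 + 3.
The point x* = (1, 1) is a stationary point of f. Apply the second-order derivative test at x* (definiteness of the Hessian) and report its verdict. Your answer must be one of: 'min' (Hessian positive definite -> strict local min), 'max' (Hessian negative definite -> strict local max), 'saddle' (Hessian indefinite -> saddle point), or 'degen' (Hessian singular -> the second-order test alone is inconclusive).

Compute the Hessian H = grad^2 f:
  H = [[-4, 1], [1, -4]]
Verify stationarity: grad f(x*) = H x* + g = (0, 0).
Eigenvalues of H: -5, -3.
Both eigenvalues < 0, so H is negative definite -> x* is a strict local max.

max


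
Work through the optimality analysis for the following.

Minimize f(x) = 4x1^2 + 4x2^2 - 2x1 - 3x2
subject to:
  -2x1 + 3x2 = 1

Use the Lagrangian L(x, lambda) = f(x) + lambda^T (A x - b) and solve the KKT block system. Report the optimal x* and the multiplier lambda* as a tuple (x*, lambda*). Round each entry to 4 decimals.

Form the Lagrangian:
  L(x, lambda) = (1/2) x^T Q x + c^T x + lambda^T (A x - b)
Stationarity (grad_x L = 0): Q x + c + A^T lambda = 0.
Primal feasibility: A x = b.

This gives the KKT block system:
  [ Q   A^T ] [ x     ]   [-c ]
  [ A    0  ] [ lambda ] = [ b ]

Solving the linear system:
  x*      = (0.1923, 0.4615)
  lambda* = (-0.2308)
  f(x*)   = -0.7692

x* = (0.1923, 0.4615), lambda* = (-0.2308)


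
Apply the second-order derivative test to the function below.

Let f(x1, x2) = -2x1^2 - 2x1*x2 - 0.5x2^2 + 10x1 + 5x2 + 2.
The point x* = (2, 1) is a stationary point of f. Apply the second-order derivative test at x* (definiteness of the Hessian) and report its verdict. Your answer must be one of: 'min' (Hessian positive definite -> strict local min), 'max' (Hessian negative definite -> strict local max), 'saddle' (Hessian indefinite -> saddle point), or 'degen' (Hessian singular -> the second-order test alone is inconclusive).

Compute the Hessian H = grad^2 f:
  H = [[-4, -2], [-2, -1]]
Verify stationarity: grad f(x*) = H x* + g = (0, 0).
Eigenvalues of H: -5, 0.
H has a zero eigenvalue (singular; negative semidefinite but not definite), so H is neither positive definite, negative definite, nor indefinite. The second-order test alone is inconclusive -> degen.
(Indeed, f is constant along the null direction of H through x*, so x* is not a strict local extremum.)

degen


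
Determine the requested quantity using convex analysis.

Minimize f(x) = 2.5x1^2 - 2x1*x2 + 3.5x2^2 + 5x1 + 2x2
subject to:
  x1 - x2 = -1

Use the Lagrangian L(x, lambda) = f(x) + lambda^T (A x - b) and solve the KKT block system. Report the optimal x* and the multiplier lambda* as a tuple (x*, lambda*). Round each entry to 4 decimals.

Form the Lagrangian:
  L(x, lambda) = (1/2) x^T Q x + c^T x + lambda^T (A x - b)
Stationarity (grad_x L = 0): Q x + c + A^T lambda = 0.
Primal feasibility: A x = b.

This gives the KKT block system:
  [ Q   A^T ] [ x     ]   [-c ]
  [ A    0  ] [ lambda ] = [ b ]

Solving the linear system:
  x*      = (-1.5, -0.5)
  lambda* = (1.5)
  f(x*)   = -3.5

x* = (-1.5, -0.5), lambda* = (1.5)


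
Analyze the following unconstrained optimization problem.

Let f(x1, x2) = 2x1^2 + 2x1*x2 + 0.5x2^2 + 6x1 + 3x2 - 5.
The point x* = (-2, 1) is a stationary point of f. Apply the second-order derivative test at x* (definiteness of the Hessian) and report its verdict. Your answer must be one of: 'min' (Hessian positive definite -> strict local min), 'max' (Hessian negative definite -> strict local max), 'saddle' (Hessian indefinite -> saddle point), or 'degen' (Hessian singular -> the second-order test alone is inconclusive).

Compute the Hessian H = grad^2 f:
  H = [[4, 2], [2, 1]]
Verify stationarity: grad f(x*) = H x* + g = (0, 0).
Eigenvalues of H: 0, 5.
H has a zero eigenvalue (singular; positive semidefinite but not definite), so H is neither positive definite, negative definite, nor indefinite. The second-order test alone is inconclusive -> degen.
(Indeed, f is constant along the null direction of H through x*, so x* is not a strict local extremum.)

degen


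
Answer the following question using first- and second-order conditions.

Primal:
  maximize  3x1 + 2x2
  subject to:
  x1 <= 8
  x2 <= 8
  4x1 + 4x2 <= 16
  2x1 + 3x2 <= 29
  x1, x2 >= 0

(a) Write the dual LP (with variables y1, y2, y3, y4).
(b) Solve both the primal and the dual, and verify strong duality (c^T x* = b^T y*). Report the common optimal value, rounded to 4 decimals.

The standard primal-dual pair for 'max c^T x s.t. A x <= b, x >= 0' is:
  Dual:  min b^T y  s.t.  A^T y >= c,  y >= 0.

So the dual LP is:
  minimize  8y1 + 8y2 + 16y3 + 29y4
  subject to:
    y1 + 4y3 + 2y4 >= 3
    y2 + 4y3 + 3y4 >= 2
    y1, y2, y3, y4 >= 0

Solving the primal: x* = (4, 0).
  primal value c^T x* = 12.
Solving the dual: y* = (0, 0, 0.75, 0).
  dual value b^T y* = 12.
Strong duality: c^T x* = b^T y*. Confirmed.

12


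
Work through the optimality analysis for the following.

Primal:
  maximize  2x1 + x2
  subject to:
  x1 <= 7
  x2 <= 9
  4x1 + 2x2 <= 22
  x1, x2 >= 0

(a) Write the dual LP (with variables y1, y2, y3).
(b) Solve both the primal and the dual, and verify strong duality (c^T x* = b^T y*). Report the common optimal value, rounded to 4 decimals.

The standard primal-dual pair for 'max c^T x s.t. A x <= b, x >= 0' is:
  Dual:  min b^T y  s.t.  A^T y >= c,  y >= 0.

So the dual LP is:
  minimize  7y1 + 9y2 + 22y3
  subject to:
    y1 + 4y3 >= 2
    y2 + 2y3 >= 1
    y1, y2, y3 >= 0

Solving the primal: x* = (5.5, 0).
  primal value c^T x* = 11.
Solving the dual: y* = (0, 0, 0.5).
  dual value b^T y* = 11.
Strong duality: c^T x* = b^T y*. Confirmed.

11


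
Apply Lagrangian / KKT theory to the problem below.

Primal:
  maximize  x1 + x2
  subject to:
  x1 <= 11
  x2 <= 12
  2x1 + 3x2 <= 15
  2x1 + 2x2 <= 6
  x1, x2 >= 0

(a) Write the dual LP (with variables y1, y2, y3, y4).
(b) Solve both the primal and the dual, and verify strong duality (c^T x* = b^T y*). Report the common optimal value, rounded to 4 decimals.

The standard primal-dual pair for 'max c^T x s.t. A x <= b, x >= 0' is:
  Dual:  min b^T y  s.t.  A^T y >= c,  y >= 0.

So the dual LP is:
  minimize  11y1 + 12y2 + 15y3 + 6y4
  subject to:
    y1 + 2y3 + 2y4 >= 1
    y2 + 3y3 + 2y4 >= 1
    y1, y2, y3, y4 >= 0

Solving the primal: x* = (3, 0).
  primal value c^T x* = 3.
Solving the dual: y* = (0, 0, 0, 0.5).
  dual value b^T y* = 3.
Strong duality: c^T x* = b^T y*. Confirmed.

3


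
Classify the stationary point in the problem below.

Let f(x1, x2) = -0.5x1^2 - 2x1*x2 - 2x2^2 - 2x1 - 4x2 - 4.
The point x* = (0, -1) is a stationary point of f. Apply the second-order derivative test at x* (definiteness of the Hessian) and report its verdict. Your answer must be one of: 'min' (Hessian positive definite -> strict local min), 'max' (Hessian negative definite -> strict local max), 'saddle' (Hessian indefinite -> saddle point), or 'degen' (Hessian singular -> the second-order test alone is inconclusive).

Compute the Hessian H = grad^2 f:
  H = [[-1, -2], [-2, -4]]
Verify stationarity: grad f(x*) = H x* + g = (0, 0).
Eigenvalues of H: -5, 0.
H has a zero eigenvalue (singular; negative semidefinite but not definite), so H is neither positive definite, negative definite, nor indefinite. The second-order test alone is inconclusive -> degen.
(Indeed, f is constant along the null direction of H through x*, so x* is not a strict local extremum.)

degen


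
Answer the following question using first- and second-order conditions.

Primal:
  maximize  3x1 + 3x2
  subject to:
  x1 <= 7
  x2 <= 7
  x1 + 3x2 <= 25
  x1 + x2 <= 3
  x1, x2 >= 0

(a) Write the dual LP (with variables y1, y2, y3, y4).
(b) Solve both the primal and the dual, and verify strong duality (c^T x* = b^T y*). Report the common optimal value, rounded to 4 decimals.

The standard primal-dual pair for 'max c^T x s.t. A x <= b, x >= 0' is:
  Dual:  min b^T y  s.t.  A^T y >= c,  y >= 0.

So the dual LP is:
  minimize  7y1 + 7y2 + 25y3 + 3y4
  subject to:
    y1 + y3 + y4 >= 3
    y2 + 3y3 + y4 >= 3
    y1, y2, y3, y4 >= 0

Solving the primal: x* = (3, 0).
  primal value c^T x* = 9.
Solving the dual: y* = (0, 0, 0, 3).
  dual value b^T y* = 9.
Strong duality: c^T x* = b^T y*. Confirmed.

9


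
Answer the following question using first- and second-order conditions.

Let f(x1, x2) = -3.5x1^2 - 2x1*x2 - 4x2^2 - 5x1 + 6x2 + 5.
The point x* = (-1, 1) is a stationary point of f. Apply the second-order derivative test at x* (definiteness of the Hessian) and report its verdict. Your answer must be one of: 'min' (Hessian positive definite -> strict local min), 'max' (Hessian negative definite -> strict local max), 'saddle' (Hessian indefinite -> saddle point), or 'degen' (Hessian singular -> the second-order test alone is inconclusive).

Compute the Hessian H = grad^2 f:
  H = [[-7, -2], [-2, -8]]
Verify stationarity: grad f(x*) = H x* + g = (0, 0).
Eigenvalues of H: -9.5616, -5.4384.
Both eigenvalues < 0, so H is negative definite -> x* is a strict local max.

max
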